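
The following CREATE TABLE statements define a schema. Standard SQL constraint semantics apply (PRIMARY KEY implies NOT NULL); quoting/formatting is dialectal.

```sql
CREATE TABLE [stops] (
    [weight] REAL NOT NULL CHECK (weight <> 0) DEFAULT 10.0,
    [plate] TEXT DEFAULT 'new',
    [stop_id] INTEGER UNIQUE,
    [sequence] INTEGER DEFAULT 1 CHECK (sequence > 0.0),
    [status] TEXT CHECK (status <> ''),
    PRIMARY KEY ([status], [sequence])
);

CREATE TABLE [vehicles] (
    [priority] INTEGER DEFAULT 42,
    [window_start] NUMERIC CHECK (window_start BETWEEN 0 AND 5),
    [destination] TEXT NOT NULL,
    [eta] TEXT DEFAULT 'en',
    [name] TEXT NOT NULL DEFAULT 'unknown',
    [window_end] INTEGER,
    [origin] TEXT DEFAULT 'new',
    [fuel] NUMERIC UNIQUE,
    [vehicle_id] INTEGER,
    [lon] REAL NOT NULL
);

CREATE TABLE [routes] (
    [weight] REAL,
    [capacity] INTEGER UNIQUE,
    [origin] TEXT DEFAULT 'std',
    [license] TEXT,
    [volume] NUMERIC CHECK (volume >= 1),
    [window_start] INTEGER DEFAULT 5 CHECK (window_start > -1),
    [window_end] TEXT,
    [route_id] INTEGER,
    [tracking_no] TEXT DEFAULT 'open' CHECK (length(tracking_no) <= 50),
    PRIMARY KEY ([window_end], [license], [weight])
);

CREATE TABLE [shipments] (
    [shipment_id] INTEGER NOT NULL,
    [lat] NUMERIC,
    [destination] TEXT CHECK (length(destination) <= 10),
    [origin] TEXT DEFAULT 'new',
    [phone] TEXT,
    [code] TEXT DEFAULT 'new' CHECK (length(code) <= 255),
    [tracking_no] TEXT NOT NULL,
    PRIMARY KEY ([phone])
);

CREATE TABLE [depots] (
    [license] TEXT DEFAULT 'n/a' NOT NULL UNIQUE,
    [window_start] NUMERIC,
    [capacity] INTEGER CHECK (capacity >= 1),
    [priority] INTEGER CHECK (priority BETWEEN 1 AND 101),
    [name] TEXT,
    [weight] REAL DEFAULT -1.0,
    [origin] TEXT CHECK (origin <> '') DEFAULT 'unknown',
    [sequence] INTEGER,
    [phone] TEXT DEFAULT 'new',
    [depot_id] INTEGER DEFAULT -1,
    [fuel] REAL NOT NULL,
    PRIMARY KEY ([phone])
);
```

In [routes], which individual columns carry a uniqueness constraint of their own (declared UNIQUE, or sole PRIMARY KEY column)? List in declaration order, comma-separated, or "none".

capacity

- weight: part of a composite PRIMARY KEY — only the tuple is unique, not this column on its own.
- capacity: declared UNIQUE → unique.
- origin: no UNIQUE or single-column PK constraint.
- license: part of a composite PRIMARY KEY — only the tuple is unique, not this column on its own.
- volume: no UNIQUE or single-column PK constraint.
- window_start: no UNIQUE or single-column PK constraint.
- window_end: part of a composite PRIMARY KEY — only the tuple is unique, not this column on its own.
- route_id: no UNIQUE or single-column PK constraint.
- tracking_no: no UNIQUE or single-column PK constraint.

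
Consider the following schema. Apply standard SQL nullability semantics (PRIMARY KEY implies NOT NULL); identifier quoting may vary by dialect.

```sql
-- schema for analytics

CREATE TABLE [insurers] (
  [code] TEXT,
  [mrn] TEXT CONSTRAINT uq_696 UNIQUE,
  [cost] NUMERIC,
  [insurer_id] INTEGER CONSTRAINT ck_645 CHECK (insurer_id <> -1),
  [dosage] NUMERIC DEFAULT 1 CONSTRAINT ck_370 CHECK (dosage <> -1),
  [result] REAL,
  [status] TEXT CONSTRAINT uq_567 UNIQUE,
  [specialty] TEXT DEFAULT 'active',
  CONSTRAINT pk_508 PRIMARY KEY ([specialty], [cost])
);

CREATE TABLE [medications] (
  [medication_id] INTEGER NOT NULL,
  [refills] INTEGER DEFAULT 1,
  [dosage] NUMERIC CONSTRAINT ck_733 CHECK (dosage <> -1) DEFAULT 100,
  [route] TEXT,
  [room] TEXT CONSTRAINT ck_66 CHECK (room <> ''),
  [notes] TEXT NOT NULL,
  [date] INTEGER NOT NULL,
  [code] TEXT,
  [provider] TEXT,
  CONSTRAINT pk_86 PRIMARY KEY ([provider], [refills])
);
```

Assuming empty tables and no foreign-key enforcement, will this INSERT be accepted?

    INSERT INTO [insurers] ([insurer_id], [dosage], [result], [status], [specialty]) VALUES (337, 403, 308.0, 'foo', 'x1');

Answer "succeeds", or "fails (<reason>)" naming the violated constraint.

cost is omitted from the column list and has no DEFAULT, so it would receive NULL.
But cost is part of the PRIMARY KEY (implied NOT NULL).

fails (NOT NULL on cost)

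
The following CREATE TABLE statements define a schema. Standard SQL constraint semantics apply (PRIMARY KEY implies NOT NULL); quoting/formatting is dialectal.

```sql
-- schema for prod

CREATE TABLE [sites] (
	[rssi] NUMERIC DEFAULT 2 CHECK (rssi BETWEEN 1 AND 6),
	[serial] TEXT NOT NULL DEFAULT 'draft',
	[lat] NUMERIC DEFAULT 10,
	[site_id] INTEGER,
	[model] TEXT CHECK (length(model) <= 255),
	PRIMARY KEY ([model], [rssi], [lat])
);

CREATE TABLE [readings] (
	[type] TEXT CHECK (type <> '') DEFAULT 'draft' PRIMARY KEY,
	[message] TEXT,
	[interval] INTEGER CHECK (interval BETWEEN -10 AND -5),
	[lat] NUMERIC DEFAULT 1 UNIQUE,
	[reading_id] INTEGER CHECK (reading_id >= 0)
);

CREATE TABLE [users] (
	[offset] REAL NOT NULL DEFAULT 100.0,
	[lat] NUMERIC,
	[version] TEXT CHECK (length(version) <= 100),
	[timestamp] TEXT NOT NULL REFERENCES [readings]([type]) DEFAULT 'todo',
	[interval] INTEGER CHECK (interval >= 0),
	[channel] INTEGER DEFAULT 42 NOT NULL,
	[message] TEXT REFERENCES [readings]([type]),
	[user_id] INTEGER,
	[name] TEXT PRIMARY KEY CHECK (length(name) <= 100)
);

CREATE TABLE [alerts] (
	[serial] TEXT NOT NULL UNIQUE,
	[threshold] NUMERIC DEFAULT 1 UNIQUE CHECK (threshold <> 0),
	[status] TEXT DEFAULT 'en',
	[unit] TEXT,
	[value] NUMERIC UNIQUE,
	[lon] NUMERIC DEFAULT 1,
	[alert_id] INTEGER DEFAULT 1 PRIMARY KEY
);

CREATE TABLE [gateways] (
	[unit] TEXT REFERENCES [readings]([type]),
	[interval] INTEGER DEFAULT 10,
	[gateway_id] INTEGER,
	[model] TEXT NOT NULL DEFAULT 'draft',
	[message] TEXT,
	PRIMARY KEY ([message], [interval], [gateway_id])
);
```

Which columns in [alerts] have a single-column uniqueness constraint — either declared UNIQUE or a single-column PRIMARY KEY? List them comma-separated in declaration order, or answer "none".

serial, threshold, value, alert_id

- serial: declared UNIQUE → unique.
- threshold: declared UNIQUE → unique.
- status: no UNIQUE or single-column PK constraint.
- unit: no UNIQUE or single-column PK constraint.
- value: declared UNIQUE → unique.
- lon: no UNIQUE or single-column PK constraint.
- alert_id: single-column PRIMARY KEY → unique.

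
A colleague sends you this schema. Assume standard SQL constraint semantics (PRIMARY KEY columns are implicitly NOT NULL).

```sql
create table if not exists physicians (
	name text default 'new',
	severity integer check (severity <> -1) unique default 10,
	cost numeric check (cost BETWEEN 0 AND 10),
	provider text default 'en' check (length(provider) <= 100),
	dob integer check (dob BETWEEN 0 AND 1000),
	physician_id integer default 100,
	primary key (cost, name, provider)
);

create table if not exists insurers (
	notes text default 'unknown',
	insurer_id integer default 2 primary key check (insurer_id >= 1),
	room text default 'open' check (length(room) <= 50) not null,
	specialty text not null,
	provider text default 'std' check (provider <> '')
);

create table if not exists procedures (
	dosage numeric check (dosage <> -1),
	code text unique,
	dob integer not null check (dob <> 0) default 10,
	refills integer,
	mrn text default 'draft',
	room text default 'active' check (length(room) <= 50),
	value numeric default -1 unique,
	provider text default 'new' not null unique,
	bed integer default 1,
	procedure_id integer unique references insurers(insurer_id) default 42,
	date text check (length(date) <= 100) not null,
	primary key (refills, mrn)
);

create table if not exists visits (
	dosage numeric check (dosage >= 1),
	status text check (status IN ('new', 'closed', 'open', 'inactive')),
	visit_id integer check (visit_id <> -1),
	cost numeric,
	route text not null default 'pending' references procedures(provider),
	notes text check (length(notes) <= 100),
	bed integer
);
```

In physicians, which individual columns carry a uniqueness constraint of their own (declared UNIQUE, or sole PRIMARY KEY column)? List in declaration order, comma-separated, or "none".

severity

- name: part of a composite PRIMARY KEY — only the tuple is unique, not this column on its own.
- severity: declared UNIQUE → unique.
- cost: part of a composite PRIMARY KEY — only the tuple is unique, not this column on its own.
- provider: part of a composite PRIMARY KEY — only the tuple is unique, not this column on its own.
- dob: no UNIQUE or single-column PK constraint.
- physician_id: no UNIQUE or single-column PK constraint.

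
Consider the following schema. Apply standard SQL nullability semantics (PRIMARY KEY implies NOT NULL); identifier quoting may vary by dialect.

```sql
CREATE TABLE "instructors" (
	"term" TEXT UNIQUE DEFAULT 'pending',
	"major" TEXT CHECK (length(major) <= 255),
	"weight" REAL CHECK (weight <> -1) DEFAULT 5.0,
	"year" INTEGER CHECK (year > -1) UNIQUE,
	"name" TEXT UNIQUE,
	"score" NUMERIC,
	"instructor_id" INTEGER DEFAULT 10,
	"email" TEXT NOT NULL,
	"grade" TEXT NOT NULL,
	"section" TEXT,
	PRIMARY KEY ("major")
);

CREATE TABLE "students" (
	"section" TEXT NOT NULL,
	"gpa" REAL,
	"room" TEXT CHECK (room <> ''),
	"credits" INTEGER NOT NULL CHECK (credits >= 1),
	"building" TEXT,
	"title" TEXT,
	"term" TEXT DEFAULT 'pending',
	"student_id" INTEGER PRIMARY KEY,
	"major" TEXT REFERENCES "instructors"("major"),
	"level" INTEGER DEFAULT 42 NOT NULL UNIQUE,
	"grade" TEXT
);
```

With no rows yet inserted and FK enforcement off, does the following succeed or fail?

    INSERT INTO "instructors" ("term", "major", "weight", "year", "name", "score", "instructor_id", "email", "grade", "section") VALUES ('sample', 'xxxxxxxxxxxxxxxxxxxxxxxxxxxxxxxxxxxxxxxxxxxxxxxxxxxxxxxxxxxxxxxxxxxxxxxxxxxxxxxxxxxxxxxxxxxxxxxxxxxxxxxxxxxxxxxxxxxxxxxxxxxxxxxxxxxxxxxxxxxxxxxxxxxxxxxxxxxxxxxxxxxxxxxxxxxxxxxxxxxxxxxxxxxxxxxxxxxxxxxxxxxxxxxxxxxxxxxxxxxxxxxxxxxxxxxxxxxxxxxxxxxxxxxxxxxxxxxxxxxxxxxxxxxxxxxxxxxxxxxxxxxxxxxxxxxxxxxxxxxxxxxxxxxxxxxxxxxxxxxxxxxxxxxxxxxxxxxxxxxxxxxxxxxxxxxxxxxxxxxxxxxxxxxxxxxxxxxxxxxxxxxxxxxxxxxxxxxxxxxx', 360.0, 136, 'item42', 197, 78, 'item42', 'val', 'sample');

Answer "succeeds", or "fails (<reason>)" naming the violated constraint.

The value 'xxxxxxxxxxxxxxxxxxxxxxxxxxxxxxxxxxxxxxxxxxxxxxxxxxxxxxxxxxxxxxxxxxxxxxxxxxxxxxxxxxxxxxxxxxxxxxxxxxxxxxxxxxxxxxxxxxxxxxxxxxxxxxxxxxxxxxxxxxxxxxxxxxxxxxxxxxxxxxxxxxxxxxxxxxxxxxxxxxxxxxxxxxxxxxxxxxxxxxxxxxxxxxxxxxxxxxxxxxxxxxxxxxxxxxxxxxxxxxxxxxxxxxxxxxxxxxxxxxxxxxxxxxxxxxxxxxxxxxxxxxxxxxxxxxxxxxxxxxxxxxxxxxxxxxxxxxxxxxxxxxxxxxxxxxxxxxxxxxxxxxxxxxxxxxxxxxxxxxxxxxxxxxxxxxxxxxxxxxxxxxxxxxxxxxxxxxxxxxxx' for major violates CHECK (length(major) <= 255).

fails (CHECK on major)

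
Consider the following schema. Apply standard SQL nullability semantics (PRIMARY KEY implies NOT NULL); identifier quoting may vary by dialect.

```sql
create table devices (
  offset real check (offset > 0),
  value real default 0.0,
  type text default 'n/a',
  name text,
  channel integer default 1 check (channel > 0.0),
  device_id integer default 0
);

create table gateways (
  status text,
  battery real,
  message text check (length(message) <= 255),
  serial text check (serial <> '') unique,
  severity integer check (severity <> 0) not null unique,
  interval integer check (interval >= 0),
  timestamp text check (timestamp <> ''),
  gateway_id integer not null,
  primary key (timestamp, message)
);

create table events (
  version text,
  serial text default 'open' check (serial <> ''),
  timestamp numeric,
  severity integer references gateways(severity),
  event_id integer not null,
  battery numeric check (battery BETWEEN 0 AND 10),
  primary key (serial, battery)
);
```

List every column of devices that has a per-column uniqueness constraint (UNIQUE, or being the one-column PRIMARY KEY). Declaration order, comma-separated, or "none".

- offset: no UNIQUE or single-column PK constraint.
- value: no UNIQUE or single-column PK constraint.
- type: no UNIQUE or single-column PK constraint.
- name: no UNIQUE or single-column PK constraint.
- channel: no UNIQUE or single-column PK constraint.
- device_id: no UNIQUE or single-column PK constraint.

none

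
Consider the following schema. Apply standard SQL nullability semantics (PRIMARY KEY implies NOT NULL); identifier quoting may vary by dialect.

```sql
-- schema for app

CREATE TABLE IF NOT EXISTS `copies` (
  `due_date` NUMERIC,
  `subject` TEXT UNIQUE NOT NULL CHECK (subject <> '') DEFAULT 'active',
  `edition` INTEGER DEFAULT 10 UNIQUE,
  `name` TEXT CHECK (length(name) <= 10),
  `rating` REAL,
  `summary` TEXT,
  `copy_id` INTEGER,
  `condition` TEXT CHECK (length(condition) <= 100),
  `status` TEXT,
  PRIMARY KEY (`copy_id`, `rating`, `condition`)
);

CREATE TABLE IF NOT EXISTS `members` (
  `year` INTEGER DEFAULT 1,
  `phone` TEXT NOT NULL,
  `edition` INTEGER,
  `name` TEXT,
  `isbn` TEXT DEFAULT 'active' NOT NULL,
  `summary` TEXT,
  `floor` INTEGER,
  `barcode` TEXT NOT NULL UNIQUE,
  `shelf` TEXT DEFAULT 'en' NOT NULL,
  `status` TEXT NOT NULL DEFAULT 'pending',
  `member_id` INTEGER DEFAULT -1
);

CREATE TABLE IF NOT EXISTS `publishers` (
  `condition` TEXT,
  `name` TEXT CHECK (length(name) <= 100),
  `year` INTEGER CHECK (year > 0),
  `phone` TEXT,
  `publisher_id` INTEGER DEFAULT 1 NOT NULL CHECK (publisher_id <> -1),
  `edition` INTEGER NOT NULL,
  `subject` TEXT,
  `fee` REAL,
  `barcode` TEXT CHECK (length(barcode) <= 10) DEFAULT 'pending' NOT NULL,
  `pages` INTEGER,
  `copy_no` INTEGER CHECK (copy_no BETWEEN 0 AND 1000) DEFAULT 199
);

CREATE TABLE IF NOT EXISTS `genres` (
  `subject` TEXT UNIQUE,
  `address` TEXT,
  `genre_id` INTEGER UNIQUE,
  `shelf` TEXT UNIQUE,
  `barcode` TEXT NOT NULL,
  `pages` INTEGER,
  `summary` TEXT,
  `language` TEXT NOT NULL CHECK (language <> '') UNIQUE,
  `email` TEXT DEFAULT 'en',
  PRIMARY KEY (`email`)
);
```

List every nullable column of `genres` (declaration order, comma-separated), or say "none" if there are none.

- subject: UNIQUE does not imply NOT NULL → nullable.
- address: no NOT NULL constraint applies → nullable.
- genre_id: UNIQUE does not imply NOT NULL → nullable.
- shelf: UNIQUE does not imply NOT NULL → nullable.
- barcode: declared NOT NULL → not nullable.
- pages: no NOT NULL constraint applies → nullable.
- summary: no NOT NULL constraint applies → nullable.
- language: declared NOT NULL → not nullable.
- email: part of the PRIMARY KEY, which implies NOT NULL → not nullable.

subject, address, genre_id, shelf, pages, summary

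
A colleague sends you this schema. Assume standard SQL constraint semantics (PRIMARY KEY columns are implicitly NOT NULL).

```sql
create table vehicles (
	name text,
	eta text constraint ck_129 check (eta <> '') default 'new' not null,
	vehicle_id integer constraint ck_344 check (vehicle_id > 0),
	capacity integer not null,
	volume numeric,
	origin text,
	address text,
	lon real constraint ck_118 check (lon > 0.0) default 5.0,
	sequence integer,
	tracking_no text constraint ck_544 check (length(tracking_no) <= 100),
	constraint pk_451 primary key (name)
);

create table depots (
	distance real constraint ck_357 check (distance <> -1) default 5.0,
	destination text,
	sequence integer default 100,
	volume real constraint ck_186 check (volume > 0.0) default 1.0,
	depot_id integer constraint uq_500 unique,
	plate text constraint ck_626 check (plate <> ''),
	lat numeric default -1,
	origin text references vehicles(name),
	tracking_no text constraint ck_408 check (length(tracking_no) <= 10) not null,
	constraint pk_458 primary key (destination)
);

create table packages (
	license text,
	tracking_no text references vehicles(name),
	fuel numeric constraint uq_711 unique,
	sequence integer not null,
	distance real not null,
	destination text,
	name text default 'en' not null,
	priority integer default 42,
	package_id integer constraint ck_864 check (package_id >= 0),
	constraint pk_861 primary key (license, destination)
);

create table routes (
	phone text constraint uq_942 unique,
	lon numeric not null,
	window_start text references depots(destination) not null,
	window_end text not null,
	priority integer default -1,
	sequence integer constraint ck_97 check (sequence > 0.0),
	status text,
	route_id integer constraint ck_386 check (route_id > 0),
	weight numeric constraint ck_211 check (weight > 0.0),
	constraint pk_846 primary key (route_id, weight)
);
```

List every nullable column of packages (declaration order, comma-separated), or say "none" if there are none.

- license: part of the PRIMARY KEY, which implies NOT NULL → not nullable.
- tracking_no: a foreign key column may be NULL unless separately constrained → nullable.
- fuel: UNIQUE does not imply NOT NULL → nullable.
- sequence: declared NOT NULL → not nullable.
- distance: declared NOT NULL → not nullable.
- destination: part of the PRIMARY KEY, which implies NOT NULL → not nullable.
- name: declared NOT NULL → not nullable.
- priority: DEFAULT only fills an omitted column; an explicit NULL is still allowed → nullable.
- package_id: CHECK does not forbid NULL (a CHECK constraint passes when its expression is NULL) → nullable.

tracking_no, fuel, priority, package_id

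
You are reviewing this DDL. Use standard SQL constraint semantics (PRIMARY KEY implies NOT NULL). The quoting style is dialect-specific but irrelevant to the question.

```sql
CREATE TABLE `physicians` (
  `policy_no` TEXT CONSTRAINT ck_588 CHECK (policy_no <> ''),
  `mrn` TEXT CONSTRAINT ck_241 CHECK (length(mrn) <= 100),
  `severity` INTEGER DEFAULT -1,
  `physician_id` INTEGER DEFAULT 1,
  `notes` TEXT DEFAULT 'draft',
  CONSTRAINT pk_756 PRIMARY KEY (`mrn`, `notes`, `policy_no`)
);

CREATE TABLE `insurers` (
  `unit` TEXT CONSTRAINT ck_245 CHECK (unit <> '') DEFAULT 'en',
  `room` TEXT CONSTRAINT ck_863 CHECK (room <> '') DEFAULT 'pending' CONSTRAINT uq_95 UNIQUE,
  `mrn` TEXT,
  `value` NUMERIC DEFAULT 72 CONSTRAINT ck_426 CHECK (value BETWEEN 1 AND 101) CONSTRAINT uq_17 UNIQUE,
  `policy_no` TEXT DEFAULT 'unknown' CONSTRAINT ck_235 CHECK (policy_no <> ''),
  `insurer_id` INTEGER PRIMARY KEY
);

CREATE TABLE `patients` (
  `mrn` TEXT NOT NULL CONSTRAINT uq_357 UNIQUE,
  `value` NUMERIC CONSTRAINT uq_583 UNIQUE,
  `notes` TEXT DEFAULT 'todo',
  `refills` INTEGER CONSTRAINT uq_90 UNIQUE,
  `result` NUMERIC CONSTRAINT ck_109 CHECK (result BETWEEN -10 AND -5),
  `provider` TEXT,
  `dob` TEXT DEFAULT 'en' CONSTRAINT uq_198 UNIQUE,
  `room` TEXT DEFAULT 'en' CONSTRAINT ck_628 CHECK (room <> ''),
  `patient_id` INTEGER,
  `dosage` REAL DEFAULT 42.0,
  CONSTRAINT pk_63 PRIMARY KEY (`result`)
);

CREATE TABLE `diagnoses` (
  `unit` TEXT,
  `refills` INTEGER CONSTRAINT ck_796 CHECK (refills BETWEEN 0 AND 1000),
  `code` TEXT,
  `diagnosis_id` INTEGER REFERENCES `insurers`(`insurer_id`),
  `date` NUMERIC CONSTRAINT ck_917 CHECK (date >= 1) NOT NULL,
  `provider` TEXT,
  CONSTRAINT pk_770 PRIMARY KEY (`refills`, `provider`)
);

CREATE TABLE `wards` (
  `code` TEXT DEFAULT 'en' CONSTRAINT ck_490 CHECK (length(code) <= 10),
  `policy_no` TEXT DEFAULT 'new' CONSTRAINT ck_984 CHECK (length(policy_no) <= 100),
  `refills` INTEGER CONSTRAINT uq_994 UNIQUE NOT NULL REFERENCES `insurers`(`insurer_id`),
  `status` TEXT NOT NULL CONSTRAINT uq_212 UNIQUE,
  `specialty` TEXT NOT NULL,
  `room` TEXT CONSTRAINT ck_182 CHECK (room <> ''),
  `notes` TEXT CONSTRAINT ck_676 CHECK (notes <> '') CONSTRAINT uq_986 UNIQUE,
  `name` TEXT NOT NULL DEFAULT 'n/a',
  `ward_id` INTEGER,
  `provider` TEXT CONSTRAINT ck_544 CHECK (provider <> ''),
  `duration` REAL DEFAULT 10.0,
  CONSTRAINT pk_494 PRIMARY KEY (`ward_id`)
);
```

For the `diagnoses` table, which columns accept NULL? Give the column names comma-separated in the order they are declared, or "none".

unit, code, diagnosis_id

- unit: no NOT NULL constraint applies → nullable.
- refills: part of the PRIMARY KEY, which implies NOT NULL → not nullable.
- code: no NOT NULL constraint applies → nullable.
- diagnosis_id: a foreign key column may be NULL unless separately constrained → nullable.
- date: declared NOT NULL → not nullable.
- provider: part of the PRIMARY KEY, which implies NOT NULL → not nullable.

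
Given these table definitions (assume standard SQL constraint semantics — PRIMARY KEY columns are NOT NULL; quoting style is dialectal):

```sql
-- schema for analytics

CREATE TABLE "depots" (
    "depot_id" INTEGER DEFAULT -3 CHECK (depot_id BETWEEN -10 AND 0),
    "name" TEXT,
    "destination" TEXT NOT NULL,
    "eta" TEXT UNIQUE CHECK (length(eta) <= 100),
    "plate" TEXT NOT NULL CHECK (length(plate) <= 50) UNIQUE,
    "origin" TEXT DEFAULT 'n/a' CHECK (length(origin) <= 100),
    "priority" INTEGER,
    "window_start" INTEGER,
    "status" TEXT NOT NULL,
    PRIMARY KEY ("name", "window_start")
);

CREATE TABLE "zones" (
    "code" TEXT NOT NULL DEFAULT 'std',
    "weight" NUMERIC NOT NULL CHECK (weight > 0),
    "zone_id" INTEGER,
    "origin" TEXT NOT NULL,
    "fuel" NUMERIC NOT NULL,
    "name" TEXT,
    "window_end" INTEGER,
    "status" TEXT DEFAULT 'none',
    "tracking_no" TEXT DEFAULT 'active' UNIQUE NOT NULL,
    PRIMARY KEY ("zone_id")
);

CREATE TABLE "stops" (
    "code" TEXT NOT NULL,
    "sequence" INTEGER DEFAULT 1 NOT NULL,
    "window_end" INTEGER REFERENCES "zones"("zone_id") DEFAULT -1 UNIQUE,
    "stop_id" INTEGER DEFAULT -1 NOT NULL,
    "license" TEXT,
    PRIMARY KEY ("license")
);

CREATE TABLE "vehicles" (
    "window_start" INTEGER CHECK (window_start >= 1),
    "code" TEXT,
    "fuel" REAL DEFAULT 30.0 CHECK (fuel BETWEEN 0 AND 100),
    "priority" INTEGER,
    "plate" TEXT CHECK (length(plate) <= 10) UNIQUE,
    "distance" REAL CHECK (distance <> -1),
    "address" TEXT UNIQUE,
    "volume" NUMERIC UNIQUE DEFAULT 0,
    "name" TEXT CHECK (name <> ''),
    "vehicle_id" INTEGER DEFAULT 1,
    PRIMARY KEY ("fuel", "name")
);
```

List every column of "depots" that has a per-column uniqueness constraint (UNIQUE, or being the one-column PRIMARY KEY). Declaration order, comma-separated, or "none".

eta, plate

- depot_id: no UNIQUE or single-column PK constraint.
- name: part of a composite PRIMARY KEY — only the tuple is unique, not this column on its own.
- destination: no UNIQUE or single-column PK constraint.
- eta: declared UNIQUE → unique.
- plate: declared UNIQUE → unique.
- origin: no UNIQUE or single-column PK constraint.
- priority: no UNIQUE or single-column PK constraint.
- window_start: part of a composite PRIMARY KEY — only the tuple is unique, not this column on its own.
- status: no UNIQUE or single-column PK constraint.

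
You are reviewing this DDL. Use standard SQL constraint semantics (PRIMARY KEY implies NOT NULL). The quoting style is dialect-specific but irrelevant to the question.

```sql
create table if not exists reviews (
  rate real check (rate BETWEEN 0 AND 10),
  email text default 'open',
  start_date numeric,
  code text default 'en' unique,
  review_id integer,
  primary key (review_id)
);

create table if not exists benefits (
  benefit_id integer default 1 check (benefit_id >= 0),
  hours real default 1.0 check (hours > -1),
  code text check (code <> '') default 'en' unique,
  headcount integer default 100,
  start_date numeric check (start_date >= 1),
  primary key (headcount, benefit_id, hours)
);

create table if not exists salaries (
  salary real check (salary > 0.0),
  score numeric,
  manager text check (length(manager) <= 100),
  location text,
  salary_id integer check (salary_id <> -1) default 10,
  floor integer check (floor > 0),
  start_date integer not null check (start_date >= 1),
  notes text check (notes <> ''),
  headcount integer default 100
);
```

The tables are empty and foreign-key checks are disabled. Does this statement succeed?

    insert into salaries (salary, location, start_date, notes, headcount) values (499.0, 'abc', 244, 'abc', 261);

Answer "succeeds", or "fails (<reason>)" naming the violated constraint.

succeeds

NOT NULL columns: start_date is supplied.
CHECK constraints: 499.0 satisfies (salary > 0.0); 244 satisfies (start_date >= 1); 'abc' satisfies (notes <> '').
No constraint is violated.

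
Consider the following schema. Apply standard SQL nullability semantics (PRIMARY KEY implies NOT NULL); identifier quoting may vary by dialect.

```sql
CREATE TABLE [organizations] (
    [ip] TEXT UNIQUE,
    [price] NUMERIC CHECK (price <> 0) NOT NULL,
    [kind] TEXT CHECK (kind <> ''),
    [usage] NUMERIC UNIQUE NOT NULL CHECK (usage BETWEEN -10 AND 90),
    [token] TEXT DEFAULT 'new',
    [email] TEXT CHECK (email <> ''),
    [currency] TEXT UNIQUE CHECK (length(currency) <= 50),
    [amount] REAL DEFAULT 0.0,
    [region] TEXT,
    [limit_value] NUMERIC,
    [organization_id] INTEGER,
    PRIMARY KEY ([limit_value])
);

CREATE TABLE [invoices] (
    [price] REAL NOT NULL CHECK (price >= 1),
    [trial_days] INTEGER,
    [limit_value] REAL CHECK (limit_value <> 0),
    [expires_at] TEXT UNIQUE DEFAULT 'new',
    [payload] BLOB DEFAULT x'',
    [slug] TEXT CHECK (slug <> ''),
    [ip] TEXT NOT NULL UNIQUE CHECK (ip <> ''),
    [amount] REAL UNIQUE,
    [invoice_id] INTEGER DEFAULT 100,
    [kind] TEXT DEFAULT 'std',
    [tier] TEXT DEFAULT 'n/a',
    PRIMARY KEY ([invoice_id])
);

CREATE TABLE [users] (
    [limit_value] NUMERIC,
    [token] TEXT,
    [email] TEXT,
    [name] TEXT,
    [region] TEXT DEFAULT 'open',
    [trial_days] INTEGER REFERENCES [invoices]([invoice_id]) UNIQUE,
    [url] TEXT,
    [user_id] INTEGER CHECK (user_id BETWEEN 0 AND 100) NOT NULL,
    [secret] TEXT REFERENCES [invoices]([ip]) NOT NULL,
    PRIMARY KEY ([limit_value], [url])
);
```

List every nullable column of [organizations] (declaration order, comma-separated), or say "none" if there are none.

- ip: UNIQUE does not imply NOT NULL → nullable.
- price: declared NOT NULL → not nullable.
- kind: CHECK does not forbid NULL (a CHECK constraint passes when its expression is NULL) → nullable.
- usage: declared NOT NULL → not nullable.
- token: DEFAULT only fills an omitted column; an explicit NULL is still allowed → nullable.
- email: CHECK does not forbid NULL (a CHECK constraint passes when its expression is NULL) → nullable.
- currency: CHECK does not forbid NULL (a CHECK constraint passes when its expression is NULL) → nullable.
- amount: DEFAULT only fills an omitted column; an explicit NULL is still allowed → nullable.
- region: no NOT NULL constraint applies → nullable.
- limit_value: part of the PRIMARY KEY, which implies NOT NULL → not nullable.
- organization_id: no NOT NULL constraint applies → nullable.

ip, kind, token, email, currency, amount, region, organization_id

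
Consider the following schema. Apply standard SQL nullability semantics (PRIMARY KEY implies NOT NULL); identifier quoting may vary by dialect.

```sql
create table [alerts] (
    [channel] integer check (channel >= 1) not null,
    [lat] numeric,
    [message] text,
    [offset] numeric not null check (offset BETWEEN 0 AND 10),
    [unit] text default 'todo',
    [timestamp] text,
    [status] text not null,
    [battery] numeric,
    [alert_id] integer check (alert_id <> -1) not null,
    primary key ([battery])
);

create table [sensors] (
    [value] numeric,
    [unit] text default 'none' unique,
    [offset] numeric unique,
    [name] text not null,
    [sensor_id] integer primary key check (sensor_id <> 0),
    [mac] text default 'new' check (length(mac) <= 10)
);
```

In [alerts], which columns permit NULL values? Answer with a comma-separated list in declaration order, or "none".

- channel: declared NOT NULL → not nullable.
- lat: no NOT NULL constraint applies → nullable.
- message: no NOT NULL constraint applies → nullable.
- offset: declared NOT NULL → not nullable.
- unit: DEFAULT only fills an omitted column; an explicit NULL is still allowed → nullable.
- timestamp: no NOT NULL constraint applies → nullable.
- status: declared NOT NULL → not nullable.
- battery: part of the PRIMARY KEY, which implies NOT NULL → not nullable.
- alert_id: declared NOT NULL → not nullable.

lat, message, unit, timestamp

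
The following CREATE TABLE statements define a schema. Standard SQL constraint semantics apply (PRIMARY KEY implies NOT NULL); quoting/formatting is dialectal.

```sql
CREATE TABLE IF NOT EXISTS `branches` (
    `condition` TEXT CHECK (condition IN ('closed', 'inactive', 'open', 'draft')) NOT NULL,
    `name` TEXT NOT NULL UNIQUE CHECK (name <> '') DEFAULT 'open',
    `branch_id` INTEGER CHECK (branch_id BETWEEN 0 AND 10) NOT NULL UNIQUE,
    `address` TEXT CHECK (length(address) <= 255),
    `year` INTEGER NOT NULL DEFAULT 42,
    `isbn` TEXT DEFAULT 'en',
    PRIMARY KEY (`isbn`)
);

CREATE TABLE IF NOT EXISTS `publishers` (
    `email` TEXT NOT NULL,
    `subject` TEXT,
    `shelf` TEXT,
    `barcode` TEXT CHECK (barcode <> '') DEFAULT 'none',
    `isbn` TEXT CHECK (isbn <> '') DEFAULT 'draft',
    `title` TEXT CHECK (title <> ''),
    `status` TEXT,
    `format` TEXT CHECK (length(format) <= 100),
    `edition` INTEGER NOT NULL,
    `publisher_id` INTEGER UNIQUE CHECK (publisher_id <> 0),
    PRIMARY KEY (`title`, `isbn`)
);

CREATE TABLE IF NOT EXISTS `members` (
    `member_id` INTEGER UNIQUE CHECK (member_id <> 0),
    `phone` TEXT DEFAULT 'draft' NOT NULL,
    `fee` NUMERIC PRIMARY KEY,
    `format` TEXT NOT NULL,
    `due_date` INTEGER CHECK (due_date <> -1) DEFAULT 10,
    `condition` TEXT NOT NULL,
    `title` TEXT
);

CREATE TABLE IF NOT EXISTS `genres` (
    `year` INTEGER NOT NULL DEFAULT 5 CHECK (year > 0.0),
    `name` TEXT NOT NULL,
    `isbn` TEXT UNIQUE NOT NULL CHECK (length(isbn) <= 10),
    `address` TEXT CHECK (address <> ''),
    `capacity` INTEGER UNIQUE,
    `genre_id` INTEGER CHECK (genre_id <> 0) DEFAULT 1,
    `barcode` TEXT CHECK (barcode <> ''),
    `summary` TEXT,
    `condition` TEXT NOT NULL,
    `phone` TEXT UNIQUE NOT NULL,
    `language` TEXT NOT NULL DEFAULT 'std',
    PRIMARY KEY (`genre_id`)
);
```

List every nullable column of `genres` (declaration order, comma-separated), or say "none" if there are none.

address, capacity, barcode, summary

- year: declared NOT NULL → not nullable.
- name: declared NOT NULL → not nullable.
- isbn: declared NOT NULL → not nullable.
- address: CHECK does not forbid NULL (a CHECK constraint passes when its expression is NULL) → nullable.
- capacity: UNIQUE does not imply NOT NULL → nullable.
- genre_id: part of the PRIMARY KEY, which implies NOT NULL → not nullable.
- barcode: CHECK does not forbid NULL (a CHECK constraint passes when its expression is NULL) → nullable.
- summary: no NOT NULL constraint applies → nullable.
- condition: declared NOT NULL → not nullable.
- phone: declared NOT NULL → not nullable.
- language: declared NOT NULL → not nullable.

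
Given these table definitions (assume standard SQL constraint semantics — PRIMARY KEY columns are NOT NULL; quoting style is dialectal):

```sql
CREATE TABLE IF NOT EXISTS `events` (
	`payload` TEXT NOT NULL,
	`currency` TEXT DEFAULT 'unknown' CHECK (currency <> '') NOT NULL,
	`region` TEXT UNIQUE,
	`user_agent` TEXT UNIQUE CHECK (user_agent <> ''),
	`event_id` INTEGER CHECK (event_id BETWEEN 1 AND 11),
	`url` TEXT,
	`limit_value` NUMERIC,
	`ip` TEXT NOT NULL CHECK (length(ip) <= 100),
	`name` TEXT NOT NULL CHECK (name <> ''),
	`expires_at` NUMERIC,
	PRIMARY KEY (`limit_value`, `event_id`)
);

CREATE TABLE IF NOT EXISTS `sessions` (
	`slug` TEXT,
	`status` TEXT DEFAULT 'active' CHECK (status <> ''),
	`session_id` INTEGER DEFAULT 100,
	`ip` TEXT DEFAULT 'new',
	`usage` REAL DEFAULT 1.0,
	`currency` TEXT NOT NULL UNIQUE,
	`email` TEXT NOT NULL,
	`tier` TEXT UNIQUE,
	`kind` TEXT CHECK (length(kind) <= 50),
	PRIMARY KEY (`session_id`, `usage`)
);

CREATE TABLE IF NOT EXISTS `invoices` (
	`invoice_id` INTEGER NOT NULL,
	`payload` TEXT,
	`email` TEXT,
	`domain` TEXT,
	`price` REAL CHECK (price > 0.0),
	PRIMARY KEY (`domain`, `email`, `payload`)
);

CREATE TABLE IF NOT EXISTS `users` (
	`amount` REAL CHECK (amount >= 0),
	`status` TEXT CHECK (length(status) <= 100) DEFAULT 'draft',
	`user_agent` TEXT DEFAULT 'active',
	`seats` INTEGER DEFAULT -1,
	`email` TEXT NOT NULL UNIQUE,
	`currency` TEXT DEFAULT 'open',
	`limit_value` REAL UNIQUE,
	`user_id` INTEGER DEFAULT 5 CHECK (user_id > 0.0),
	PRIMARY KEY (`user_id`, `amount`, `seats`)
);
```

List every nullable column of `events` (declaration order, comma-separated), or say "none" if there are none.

region, user_agent, url, expires_at

- payload: declared NOT NULL → not nullable.
- currency: declared NOT NULL → not nullable.
- region: UNIQUE does not imply NOT NULL → nullable.
- user_agent: CHECK does not forbid NULL (a CHECK constraint passes when its expression is NULL) → nullable.
- event_id: part of the PRIMARY KEY, which implies NOT NULL → not nullable.
- url: no NOT NULL constraint applies → nullable.
- limit_value: part of the PRIMARY KEY, which implies NOT NULL → not nullable.
- ip: declared NOT NULL → not nullable.
- name: declared NOT NULL → not nullable.
- expires_at: no NOT NULL constraint applies → nullable.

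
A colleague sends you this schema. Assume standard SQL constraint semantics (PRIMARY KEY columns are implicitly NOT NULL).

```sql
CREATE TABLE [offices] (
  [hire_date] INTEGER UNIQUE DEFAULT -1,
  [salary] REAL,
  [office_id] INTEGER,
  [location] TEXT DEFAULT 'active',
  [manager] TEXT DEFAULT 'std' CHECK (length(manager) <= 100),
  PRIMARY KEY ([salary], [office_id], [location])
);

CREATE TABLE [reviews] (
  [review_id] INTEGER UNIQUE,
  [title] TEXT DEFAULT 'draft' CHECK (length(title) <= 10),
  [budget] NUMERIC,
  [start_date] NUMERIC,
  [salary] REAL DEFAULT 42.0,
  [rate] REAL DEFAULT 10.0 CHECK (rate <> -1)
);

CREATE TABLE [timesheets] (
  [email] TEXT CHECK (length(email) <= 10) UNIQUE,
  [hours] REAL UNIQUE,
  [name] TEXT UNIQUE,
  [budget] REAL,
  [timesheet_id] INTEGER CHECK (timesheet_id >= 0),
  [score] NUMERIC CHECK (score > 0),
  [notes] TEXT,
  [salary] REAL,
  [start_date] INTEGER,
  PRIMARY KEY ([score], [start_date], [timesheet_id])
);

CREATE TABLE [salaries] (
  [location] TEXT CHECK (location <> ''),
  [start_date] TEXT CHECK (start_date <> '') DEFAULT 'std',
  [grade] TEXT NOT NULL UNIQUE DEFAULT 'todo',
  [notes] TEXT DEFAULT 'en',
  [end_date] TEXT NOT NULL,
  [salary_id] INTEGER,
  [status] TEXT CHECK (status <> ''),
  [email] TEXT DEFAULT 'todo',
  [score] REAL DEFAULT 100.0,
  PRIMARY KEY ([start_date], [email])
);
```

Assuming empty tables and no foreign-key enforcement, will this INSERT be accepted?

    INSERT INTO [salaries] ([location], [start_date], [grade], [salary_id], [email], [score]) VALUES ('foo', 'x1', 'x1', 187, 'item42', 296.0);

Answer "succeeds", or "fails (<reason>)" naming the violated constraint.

fails (NOT NULL on end_date)

end_date is omitted from the column list and has no DEFAULT, so it would receive NULL.
But end_date is declared NOT NULL.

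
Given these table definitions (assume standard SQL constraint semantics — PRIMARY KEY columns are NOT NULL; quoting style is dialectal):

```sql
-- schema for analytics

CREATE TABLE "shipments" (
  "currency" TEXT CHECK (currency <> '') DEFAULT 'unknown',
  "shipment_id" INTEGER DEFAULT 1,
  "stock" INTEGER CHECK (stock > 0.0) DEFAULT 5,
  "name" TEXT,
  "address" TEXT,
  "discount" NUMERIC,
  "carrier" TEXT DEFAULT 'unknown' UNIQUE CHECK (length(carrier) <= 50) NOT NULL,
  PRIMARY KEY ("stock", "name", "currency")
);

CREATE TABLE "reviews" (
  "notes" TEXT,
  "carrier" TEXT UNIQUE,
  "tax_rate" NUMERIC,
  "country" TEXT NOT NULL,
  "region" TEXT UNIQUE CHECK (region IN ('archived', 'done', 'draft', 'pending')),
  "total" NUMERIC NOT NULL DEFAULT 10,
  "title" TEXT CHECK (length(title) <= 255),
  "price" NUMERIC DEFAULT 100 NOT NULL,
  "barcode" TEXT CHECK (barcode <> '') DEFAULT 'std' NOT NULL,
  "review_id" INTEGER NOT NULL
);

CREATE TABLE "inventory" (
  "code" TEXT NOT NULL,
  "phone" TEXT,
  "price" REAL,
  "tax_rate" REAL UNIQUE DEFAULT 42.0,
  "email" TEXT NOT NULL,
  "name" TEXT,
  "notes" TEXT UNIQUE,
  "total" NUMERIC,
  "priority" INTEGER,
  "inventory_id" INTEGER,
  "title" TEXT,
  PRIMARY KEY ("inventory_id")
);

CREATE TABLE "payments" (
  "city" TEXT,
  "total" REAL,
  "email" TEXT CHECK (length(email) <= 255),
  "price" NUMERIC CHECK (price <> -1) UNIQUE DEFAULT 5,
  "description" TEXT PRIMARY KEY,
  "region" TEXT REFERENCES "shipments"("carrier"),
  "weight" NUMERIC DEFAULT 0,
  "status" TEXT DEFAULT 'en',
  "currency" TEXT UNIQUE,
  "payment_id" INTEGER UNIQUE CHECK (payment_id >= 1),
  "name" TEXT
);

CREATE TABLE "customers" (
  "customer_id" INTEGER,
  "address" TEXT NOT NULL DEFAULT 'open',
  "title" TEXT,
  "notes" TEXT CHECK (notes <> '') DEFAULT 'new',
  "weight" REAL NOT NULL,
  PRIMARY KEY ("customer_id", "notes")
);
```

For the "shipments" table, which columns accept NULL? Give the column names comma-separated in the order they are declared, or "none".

shipment_id, address, discount

- currency: part of the PRIMARY KEY, which implies NOT NULL → not nullable.
- shipment_id: DEFAULT only fills an omitted column; an explicit NULL is still allowed → nullable.
- stock: part of the PRIMARY KEY, which implies NOT NULL → not nullable.
- name: part of the PRIMARY KEY, which implies NOT NULL → not nullable.
- address: no NOT NULL constraint applies → nullable.
- discount: no NOT NULL constraint applies → nullable.
- carrier: declared NOT NULL → not nullable.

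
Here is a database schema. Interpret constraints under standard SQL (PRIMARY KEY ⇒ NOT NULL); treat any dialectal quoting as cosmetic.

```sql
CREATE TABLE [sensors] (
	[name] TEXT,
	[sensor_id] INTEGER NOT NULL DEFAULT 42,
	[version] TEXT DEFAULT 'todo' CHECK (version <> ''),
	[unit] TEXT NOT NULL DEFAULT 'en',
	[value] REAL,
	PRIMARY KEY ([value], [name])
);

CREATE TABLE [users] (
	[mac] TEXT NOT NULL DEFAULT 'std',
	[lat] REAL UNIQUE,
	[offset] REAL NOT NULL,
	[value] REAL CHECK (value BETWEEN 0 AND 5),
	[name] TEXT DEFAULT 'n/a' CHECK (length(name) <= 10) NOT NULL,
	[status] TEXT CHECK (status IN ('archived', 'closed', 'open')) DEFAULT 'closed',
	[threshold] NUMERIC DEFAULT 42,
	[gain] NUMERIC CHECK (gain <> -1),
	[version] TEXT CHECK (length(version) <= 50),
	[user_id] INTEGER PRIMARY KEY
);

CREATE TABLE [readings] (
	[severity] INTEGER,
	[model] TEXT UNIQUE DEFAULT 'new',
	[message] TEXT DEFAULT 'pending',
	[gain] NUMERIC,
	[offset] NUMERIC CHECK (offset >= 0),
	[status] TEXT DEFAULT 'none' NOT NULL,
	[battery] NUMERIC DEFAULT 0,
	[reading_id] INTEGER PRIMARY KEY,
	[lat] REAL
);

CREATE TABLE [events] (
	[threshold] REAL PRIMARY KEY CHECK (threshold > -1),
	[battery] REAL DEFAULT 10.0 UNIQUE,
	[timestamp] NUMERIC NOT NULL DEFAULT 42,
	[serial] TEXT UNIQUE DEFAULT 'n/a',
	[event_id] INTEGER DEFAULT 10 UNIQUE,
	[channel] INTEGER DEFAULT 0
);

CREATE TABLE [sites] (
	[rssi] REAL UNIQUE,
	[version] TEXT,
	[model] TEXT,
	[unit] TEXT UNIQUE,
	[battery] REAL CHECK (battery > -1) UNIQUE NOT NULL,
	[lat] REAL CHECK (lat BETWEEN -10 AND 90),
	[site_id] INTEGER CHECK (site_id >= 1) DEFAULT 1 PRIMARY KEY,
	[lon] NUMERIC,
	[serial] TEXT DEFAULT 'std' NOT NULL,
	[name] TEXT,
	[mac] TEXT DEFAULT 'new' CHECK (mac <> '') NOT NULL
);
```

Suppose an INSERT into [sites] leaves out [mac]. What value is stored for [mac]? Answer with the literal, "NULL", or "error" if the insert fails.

mac has an explicit DEFAULT 'new'.
When the column is omitted from an INSERT, that default is used.

'new'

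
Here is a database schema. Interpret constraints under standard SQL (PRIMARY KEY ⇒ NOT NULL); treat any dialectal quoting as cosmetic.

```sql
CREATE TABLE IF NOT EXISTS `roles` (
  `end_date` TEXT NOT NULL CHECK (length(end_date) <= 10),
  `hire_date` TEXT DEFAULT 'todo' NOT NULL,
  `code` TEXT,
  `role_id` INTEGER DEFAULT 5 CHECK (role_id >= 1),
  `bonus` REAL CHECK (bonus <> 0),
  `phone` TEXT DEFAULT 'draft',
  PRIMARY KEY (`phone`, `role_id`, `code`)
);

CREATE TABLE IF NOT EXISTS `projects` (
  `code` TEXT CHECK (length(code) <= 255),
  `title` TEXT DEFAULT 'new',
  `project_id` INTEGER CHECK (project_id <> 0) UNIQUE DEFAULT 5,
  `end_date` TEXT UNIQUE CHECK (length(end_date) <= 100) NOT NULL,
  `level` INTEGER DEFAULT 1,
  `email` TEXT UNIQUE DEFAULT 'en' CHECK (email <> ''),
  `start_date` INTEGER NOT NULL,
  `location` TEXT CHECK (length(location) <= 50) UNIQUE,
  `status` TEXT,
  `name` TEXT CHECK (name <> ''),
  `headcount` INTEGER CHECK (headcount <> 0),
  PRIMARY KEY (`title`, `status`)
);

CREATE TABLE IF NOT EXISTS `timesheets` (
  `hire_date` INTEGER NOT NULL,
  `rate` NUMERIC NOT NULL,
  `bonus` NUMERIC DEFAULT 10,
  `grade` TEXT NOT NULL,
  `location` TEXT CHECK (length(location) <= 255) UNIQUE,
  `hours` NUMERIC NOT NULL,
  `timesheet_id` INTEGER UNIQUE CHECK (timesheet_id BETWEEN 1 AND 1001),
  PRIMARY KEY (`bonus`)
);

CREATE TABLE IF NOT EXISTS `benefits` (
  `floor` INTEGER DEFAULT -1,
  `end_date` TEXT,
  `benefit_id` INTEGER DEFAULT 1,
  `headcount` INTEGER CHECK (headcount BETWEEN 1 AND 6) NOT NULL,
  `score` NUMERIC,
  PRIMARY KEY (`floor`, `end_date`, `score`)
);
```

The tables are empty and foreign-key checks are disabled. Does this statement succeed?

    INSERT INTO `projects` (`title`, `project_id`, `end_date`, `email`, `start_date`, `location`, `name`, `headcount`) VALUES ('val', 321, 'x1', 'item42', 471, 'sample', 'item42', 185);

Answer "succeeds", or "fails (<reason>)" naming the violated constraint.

fails (NOT NULL on status)

status is omitted from the column list and has no DEFAULT, so it would receive NULL.
But status is part of the PRIMARY KEY (implied NOT NULL).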